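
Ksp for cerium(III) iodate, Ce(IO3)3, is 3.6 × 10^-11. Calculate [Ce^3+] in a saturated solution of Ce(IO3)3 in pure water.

Ce(IO3)3(s) ⇌ Ce^3+ + 3 IO3^-
Ksp = [Ce^3+][IO3^-]^3
Let s = molar solubility. Then [Ce^3+] = s and [IO3^-] = 3s.
So Ksp = s × (3s)^3 = 27s^4
Solving, s = (3.6 × 10^-11/27)^(1/4) = 1.07 × 10^-3 M
[Ce^3+] = s = 1.1 x 10^-3 M

[Ce^3+] ≈ 1.1e-3 M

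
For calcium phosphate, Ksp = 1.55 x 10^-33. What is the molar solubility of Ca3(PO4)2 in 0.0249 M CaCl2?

Ca3(PO4)2(s) <=> 3 Ca^2+(aq) + 2 PO4^3-(aq)
Ksp = [Ca^2+]^3[PO4^3-]^2
Let s be the molar solubility in this solution. [Ca^2+] = 0.0249 + 3s ≈ 0.0249, [PO4^3-] = 2s (common-ion effect: Ca^2+ is already 0.0249 M).
Ksp ≈ (0.0249)^3 × (2s)^2
s = 5.01 x 10^-15 M
Check: 3s = 1.5 x 10^-14 ≪ 0.0249, so the approximation is valid.

s = 5.01 x 10^-15 M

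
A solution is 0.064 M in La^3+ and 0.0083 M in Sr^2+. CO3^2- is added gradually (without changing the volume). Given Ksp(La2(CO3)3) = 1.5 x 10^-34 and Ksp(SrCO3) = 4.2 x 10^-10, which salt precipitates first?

Each salt begins to precipitate when Q = Ksp, i.e. when [CO3^2-] reaches its threshold.
For La2(CO3)3: 1.5 x 10^-34 = (0.064)^2 × [CO3^2-]^3  ⇒  [CO3^2-] = 3.3 x 10^-11 M.
For SrCO3: 4.2 x 10^-10 = 0.0083 × [CO3^2-]  ⇒  [CO3^2-] = 5.1 x 10^-8 M.
The salt with the lower threshold [CO3^2-] precipitates first: La2(CO3)3.

La2(CO3)3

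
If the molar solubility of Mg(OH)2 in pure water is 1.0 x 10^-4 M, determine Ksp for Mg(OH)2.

Mg(OH)2(s) ⇌ Mg^2+ + 2 OH^-
Let s = molar solubility. Then [Mg^2+] = s and [OH^-] = 2s.
Ksp = [Mg^2+][OH^-]^2
Substituting: Ksp = s(2s)^2 = 4s^3
Ksp = 4 × (1.0 × 10^-4)^3 = 4.0 × 10^-12

4.0 × 10^-12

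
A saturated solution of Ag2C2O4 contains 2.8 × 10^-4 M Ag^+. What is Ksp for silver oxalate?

Ksp = 1.1 x 10^-11

Ag2C2O4(s) ⇌ 2 Ag^+ + C2O4^2-
Stoichiometry gives [C2O4^2-] = (1/2)[Ag^+] = 1.40 x 10^-4 M.
Ksp = [Ag^+]^2[C2O4^2-]
Ksp = (2.8 x 10^-4)^2 × 1.40 × 10^-4 = 1.1 × 10^-11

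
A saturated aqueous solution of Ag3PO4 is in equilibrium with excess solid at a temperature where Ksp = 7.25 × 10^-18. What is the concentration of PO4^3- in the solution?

Ag3PO4(s) ⇌ 3 Ag^+(aq) + PO4^3-(aq)
Ksp = [Ag^+]^3[PO4^3-]
With molar solubility s: [Ag^+] = 3s, [PO4^3-] = s.
Ksp = (3s)^3s = 27s^4
s = (7.25 × 10^-18 / 27)^(1/4) = 2.276 × 10^-5 M
[PO4^3-] = s = 2.28 × 10^-5 M

[PO4^3-] ≈ 2.28e-5 M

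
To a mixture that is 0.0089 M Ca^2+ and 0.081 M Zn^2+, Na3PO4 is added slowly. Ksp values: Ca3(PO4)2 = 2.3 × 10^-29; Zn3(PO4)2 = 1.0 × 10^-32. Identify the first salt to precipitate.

Precipitation of each salt starts when its ion product equals its Ksp.
For Ca3(PO4)2: 2.3 × 10^-29 = (0.0089)^3 × [PO4^3-]^2  ⇒  [PO4^3-] = 5.7 × 10^-12 M.
For Zn3(PO4)2: 1.0 × 10^-32 = (0.081)^3 × [PO4^3-]^2  ⇒  [PO4^3-] = 4.3 × 10^-15 M.
The salt with the lower threshold [PO4^3-] precipitates first: Zn3(PO4)2.

Zn3(PO4)2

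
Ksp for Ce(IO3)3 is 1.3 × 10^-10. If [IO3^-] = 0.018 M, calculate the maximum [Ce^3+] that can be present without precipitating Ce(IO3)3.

Ce(IO3)3(s) ⇌ Ce^3+ + 3 IO3^-
Ksp = [Ce^3+][IO3^-]^3
Precipitation begins when Q = Ksp. With [IO3^-] = 0.018 M:
1.3 × 10^-10 = (0.018)^3 × [Ce^3+]
[Ce^3+] = (1.3 × 10^-10 / 5.83 x 10^-6) = 2.2 × 10^-5 M

[Ce^3+] = 2.2e-5 M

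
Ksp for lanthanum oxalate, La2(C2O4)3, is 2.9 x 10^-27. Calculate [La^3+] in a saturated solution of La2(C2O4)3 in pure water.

[La^3+] ≈ 3.9e-6 M

La2(C2O4)3(s) ⇌ 2 La^3+(aq) + 3 C2O4^2-(aq)
Ksp = [La^3+]^2[C2O4^2-]^3
If s mol/L of La2(C2O4)3 dissolves, [La^3+] = 2s and [C2O4^2-] = 3s.
Ksp = (2s)^2(3s)^3 = 108s^5
Solving, s = (2.9 x 10^-27/108)^(1/5) = 1.93 × 10^-6 M
[La^3+] = 2s = 3.9 × 10^-6 M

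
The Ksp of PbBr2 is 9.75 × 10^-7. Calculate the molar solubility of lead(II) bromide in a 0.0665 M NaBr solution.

PbBr2(s) ⇌ Pb^2+(aq) + 2 Br^-(aq)
Ksp = [Pb^2+][Br^-]^2
If s mol/L dissolves here, [Pb^2+] = s, [Br^-] = 0.0665 + 2s ≈ 0.0665 (common-ion effect: Br^- is already 0.0665 M).
Ksp ≈ s × (0.0665)^2
s = 2.20 x 10^-4 M
Check: 2s = 4.4 x 10^-4 ≪ 0.0665, so the approximation is valid.

2.20 × 10^-4 M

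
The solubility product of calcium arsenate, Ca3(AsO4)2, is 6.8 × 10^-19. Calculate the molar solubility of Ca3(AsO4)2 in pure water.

s ≈ 9.1e-5 M

Ca3(AsO4)2(s) <=> 3 Ca^2+(aq) + 2 AsO4^3-(aq)
Ksp = [Ca^2+]^3[AsO4^3-]^2
Let s = molar solubility. Then [Ca^2+] = 3s and [AsO4^3-] = 2s.
Substituting: Ksp = (3s)^3(2s)^2 = 108s^5
Solving, s = (6.8 × 10^-19/108)^(1/5) = 9.1 × 10^-5 M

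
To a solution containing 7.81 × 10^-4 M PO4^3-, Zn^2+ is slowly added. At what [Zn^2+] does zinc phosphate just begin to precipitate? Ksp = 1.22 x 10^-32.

[Zn^2+] = 2.71e-9 M

Zn3(PO4)2(s) ⇌ 3 Zn^2+(aq) + 2 PO4^3-(aq)
Ksp = [Zn^2+]^3[PO4^3-]^2
Precipitation begins when Q = Ksp. With [PO4^3-] = 7.81 × 10^-4 M:
1.22 x 10^-32 = (7.81 × 10^-4)^2 × [Zn^2+]^3
[Zn^2+] = (1.22 x 10^-32 / 6.100 × 10^-7)^(1/3) = 2.71 × 10^-9 M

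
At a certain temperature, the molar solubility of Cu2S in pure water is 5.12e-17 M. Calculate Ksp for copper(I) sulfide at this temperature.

Cu2S(s) ⇌ 2 Cu^+(aq) + S^2-(aq)
If s mol/L of Cu2S dissolves, [Cu^+] = 2s and [S^2-] = s.
Ksp = [Cu^+]^2[S^2-]
Substituting: Ksp = (2s)^2s = 4s^3
With s = 5.12 × 10^-17: Ksp = 5.37 × 10^-49

Ksp = 5.37 × 10^-49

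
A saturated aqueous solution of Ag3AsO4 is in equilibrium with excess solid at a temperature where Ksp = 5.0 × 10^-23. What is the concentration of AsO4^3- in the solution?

Ag3AsO4(s) <=> 3 Ag^+ + AsO4^3-
Ksp = [Ag^+]^3[AsO4^3-]
With molar solubility s: [Ag^+] = 3s, [AsO4^3-] = s.
So Ksp = (3s)^3 × s = 27s^4
s = (5.0 × 10^-23 / 27)^(1/4) = 1.17 x 10^-6 M
[AsO4^3-] = s = 1.2 x 10^-6 M

[AsO4^3-] = 1.2e-6 M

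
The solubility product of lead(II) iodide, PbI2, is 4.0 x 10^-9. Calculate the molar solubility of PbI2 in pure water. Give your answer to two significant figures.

PbI2(s) ⇌ Pb^2+(aq) + 2 I^-(aq)
Ksp = [Pb^2+][I^-]^2
With molar solubility s: [Pb^2+] = s, [I^-] = 2s.
Ksp = s(2s)^2 = 4s^3
s^3 = 4.0 x 10^-9 / 4, so s = 1.0 × 10^-3 M

1.0 x 10^-3 M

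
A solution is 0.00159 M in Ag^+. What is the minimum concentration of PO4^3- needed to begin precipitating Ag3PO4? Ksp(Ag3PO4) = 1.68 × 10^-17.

[PO4^3-] = 4.18 × 10^-9 M

Ag3PO4(s) ⇌ 3 Ag^+(aq) + PO4^3-(aq)
Ksp = [Ag^+]^3[PO4^3-]
Precipitation begins when Q = Ksp. With [Ag^+] = 0.00159 M:
1.68 × 10^-17 = (0.00159)^3 × [PO4^3-]
[PO4^3-] = (1.68 × 10^-17 / 4.020 x 10^-9) = 4.18 × 10^-9 M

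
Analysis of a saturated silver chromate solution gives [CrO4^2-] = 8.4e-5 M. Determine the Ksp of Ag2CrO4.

Ag2CrO4(s) <=> 2 Ag^+(aq) + CrO4^2-(aq)
Stoichiometry gives [Ag^+] = (2/1)[CrO4^2-] = 1.68 x 10^-4 M.
Ksp = [Ag^+]^2[CrO4^2-]
Ksp = (1.68 x 10^-4)^2 × 8.4 × 10^-5 = 2.4 x 10^-12

2.4e-12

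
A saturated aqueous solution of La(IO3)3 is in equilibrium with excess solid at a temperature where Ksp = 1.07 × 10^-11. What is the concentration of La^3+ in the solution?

[La^3+] ≈ 7.93e-4 M

La(IO3)3(s) <=> La^3+(aq) + 3 IO3^-(aq)
Ksp = [La^3+][IO3^-]^3
Let s = molar solubility. Then [La^3+] = s and [IO3^-] = 3s.
Ksp = s(3s)^3 = 27s^4
s = (1.07 × 10^-11 / 27)^(1/4) = 7.934 × 10^-4 M
[La^3+] = s = 7.93 × 10^-4 M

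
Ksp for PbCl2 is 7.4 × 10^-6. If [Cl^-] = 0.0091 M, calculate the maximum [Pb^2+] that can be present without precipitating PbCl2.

PbCl2(s) ⇌ Pb^2+ + 2 Cl^-
Ksp = [Pb^2+][Cl^-]^2
Precipitation begins when Q = Ksp. With [Cl^-] = 0.0091 M:
7.4 × 10^-6 = (0.0091)^2 × [Pb^2+]
[Pb^2+] = (7.4 × 10^-6 / 8.28 x 10^-5) = 8.9 x 10^-2 M

[Pb^2+] ≈ 8.9e-2 M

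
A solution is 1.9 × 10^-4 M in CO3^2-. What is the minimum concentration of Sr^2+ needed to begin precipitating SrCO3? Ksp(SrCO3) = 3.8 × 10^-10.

SrCO3(s) ⇌ Sr^2+ + CO3^2-
Ksp = [Sr^2+][CO3^2-]
Precipitation begins when Q = Ksp. With [CO3^2-] = 1.9 × 10^-4 M:
3.8 × 10^-10 = (1.9 × 10^-4) × [Sr^2+]
[Sr^2+] = (3.8 × 10^-10 / 1.9 × 10^-4) = 2.0 × 10^-6 M

[Sr^2+] = 2.0 x 10^-6 M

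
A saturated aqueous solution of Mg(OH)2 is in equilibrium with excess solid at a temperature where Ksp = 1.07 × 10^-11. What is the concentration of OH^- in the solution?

Mg(OH)2(s) ⇌ Mg^2+ + 2 OH^-
Ksp = [Mg^2+][OH^-]^2
Let s = molar solubility. Then [Mg^2+] = s and [OH^-] = 2s.
So Ksp = s × (2s)^2 = 4s^3
s = (1.07 × 10^-11 / 4)^(1/3) = 1.388 × 10^-4 M
[OH^-] = 2s = 2.78 x 10^-4 M

2.78e-4 M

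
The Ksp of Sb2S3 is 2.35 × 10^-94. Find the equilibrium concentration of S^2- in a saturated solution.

Sb2S3(s) ⇌ 2 Sb^3+ + 3 S^2-
Ksp = [Sb^3+]^2[S^2-]^3
With molar solubility s: [Sb^3+] = 2s, [S^2-] = 3s.
Substituting: Ksp = (2s)^2(3s)^3 = 108s^5
s = (2.35 × 10^-94 / 108)^(1/5) = 7.371 x 10^-20 M
[S^2-] = 3s = 2.21 × 10^-19 M

2.21e-19 M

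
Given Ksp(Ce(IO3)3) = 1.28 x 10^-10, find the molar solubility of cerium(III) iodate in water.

1.48e-3 M

Ce(IO3)3(s) ⇌ Ce^3+ + 3 IO3^-
Ksp = [Ce^3+][IO3^-]^3
With molar solubility s: [Ce^3+] = s, [IO3^-] = 3s.
Substituting: Ksp = s(3s)^3 = 27s^4
Solving, s = (1.28 x 10^-10/27)^(1/4) = 1.48 x 10^-3 M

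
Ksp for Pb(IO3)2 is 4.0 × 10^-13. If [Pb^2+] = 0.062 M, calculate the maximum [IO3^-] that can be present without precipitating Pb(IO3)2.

[IO3^-] = 2.5 × 10^-6 M

Pb(IO3)2(s) ⇌ Pb^2+(aq) + 2 IO3^-(aq)
Ksp = [Pb^2+][IO3^-]^2
Precipitation begins when Q = Ksp. With [Pb^2+] = 0.062 M:
4.0 × 10^-13 = (0.062) × [IO3^-]^2
[IO3^-] = (4.0 × 10^-13 / 6.2 × 10^-2)^(1/2) = 2.5 x 10^-6 M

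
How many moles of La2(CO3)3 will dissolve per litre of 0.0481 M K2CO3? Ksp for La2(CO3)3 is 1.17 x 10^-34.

La2(CO3)3(s) ⇌ 2 La^3+ + 3 CO3^2-
Ksp = [La^3+]^2[CO3^2-]^3
If s mol/L dissolves here, [La^3+] = 2s, [CO3^2-] = 0.0481 + 3s ≈ 0.0481 (since CO3^2- from K2CO3 dominates).
Ksp ≈ (2s)^2 × (0.0481)^3
s = 5.13 × 10^-16 M
Check: 3s = 1.5 × 10^-15 ≪ 0.0481, so the approximation is valid.

5.13 x 10^-16 M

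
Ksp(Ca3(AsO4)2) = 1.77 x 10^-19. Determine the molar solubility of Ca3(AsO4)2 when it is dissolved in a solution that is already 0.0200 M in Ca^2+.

7.44 × 10^-8 M

Ca3(AsO4)2(s) ⇌ 3 Ca^2+ + 2 AsO4^3-
Ksp = [Ca^2+]^3[AsO4^3-]^2
Let s = moles of Ca3(AsO4)2 that dissolve per litre. [Ca^2+] = 0.0200 + 3s ≈ 0.0200, [AsO4^3-] = 2s (Ksp is small, so little additional dissolves).
Ksp ≈ (0.0200)^3 × (2s)^2
s = 7.44 x 10^-8 M
Check: 3s = 2.2 x 10^-7 ≪ 0.0200, so the approximation is valid.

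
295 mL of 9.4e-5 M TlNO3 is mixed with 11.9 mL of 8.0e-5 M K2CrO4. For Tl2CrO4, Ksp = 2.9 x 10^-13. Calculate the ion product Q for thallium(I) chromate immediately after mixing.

Total volume = 295 + 11.9 = 306.9 mL.
[Tl^+] = 9.4 × 10^-5 × (295/306.9) = 9.04 × 10^-5 M
[CrO4^2-] = 8.0 × 10^-5 × (11.9/306.9) = 3.10 × 10^-6 M
Tl2CrO4(s) <=> 2 Tl^+(aq) + CrO4^2-(aq), so Q = [Tl^+]^2[CrO4^2-]
Q = (9.04 x 10^-5)^2(3.10 × 10^-6) = 2.5 × 10^-14
Q < Ksp, so no precipitate of Tl2CrO4 forms.

Q ≈ 2.5e-14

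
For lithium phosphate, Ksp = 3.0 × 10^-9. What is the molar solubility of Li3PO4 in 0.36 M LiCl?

s = 6.4 × 10^-8 M

Li3PO4(s) <=> 3 Li^+(aq) + PO4^3-(aq)
Ksp = [Li^+]^3[PO4^3-]
If s mol/L dissolves here, [Li^+] = 0.36 + 3s ≈ 0.36, [PO4^3-] = s (Ksp is small, so little additional dissolves).
Ksp ≈ (0.36)^3 × s
s = 6.4 × 10^-8 M
Check: 3s = 1.9 x 10^-7 ≪ 0.36, so the approximation is valid.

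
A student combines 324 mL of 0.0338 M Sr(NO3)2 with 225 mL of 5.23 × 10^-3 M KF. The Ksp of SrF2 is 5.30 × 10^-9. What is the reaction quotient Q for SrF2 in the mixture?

Q = 9.16 × 10^-8

Total volume = 324 + 225 = 549 mL.
[Sr^2+] = 3.38 x 10^-2 × (324/549) = 1.995 × 10^-2 M
[F^-] = 5.23 × 10^-3 × (225/549) = 2.143 × 10^-3 M
SrF2(s) <=> Sr^2+ + 2 F^-, so Q = [Sr^2+][F^-]^2
Q = (1.995 × 10^-2)(2.143 × 10^-3)^2 = 9.16 × 10^-8
Q > Ksp, so SrF2 will precipitate.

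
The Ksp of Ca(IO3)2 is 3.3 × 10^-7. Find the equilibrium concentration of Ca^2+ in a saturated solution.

Ca(IO3)2(s) ⇌ Ca^2+(aq) + 2 IO3^-(aq)
Ksp = [Ca^2+][IO3^-]^2
For each mole of Ca(IO3)2 that dissolves: [Ca^2+] = s, [IO3^-] = 2s.
Ksp = s(2s)^2 = 4s^3
Solving, s = (3.3 × 10^-7/4)^(1/3) = 4.35 x 10^-3 M
[Ca^2+] = s = 4.4 × 10^-3 M

[Ca^2+] ≈ 4.4 x 10^-3 M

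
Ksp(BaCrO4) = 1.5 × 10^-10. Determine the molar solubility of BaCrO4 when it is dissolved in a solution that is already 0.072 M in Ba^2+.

BaCrO4(s) ⇌ Ba^2+ + CrO4^2-
Ksp = [Ba^2+][CrO4^2-]
Let s be the molar solubility in this solution. [Ba^2+] = 0.072 + s ≈ 0.072, [CrO4^2-] = s (since the Ba^2+ already present dominates).
Ksp ≈ 0.072 × s
s = 2.1 × 10^-9 M
Check: s = 2.1 × 10^-9 ≪ 0.072, so the approximation is valid.

s ≈ 2.1 x 10^-9 M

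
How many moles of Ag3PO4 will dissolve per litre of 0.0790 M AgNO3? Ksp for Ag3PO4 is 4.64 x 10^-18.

Ag3PO4(s) <=> 3 Ag^+ + PO4^3-
Ksp = [Ag^+]^3[PO4^3-]
If s mol/L dissolves here, [Ag^+] = 0.0790 + 3s ≈ 0.0790, [PO4^3-] = s (common-ion effect: Ag^+ is already 0.0790 M).
Ksp ≈ (0.0790)^3 × s
s = 9.41 x 10^-15 M
Check: 3s = 2.8 × 10^-14 ≪ 0.0790, so the approximation is valid.

9.41e-15 M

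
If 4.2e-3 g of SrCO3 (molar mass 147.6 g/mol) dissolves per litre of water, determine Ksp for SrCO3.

Molar solubility s = (4.2 × 10^-3 g/L) / (147.6 g/mol) = 2.85 × 10^-5 M.
SrCO3(s) <=> Sr^2+ + CO3^2-
If s mol/L of SrCO3 dissolves, [Sr^2+] = s and [CO3^2-] = s.
Ksp = [Sr^2+][CO3^2-]
Ksp = s^2
Ksp = (2.85 × 10^-5)^2 = 8.1 x 10^-10

Ksp = 8.1 × 10^-10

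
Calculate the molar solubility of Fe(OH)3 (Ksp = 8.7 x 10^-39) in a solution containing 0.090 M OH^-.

1.2 × 10^-35 M

Fe(OH)3(s) <=> Fe^3+(aq) + 3 OH^-(aq)
Ksp = [Fe^3+][OH^-]^3
If s mol/L dissolves here, [Fe^3+] = s, [OH^-] = 0.090 + 3s ≈ 0.090 (common-ion effect: OH^- is already 0.090 M).
Ksp ≈ s × (0.090)^3
s = 1.2 × 10^-35 M
Check: 3s = 3.6 x 10^-35 ≪ 0.090, so the approximation is valid.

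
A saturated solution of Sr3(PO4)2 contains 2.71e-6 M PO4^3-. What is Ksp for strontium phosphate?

Sr3(PO4)2(s) ⇌ 3 Sr^2+(aq) + 2 PO4^3-(aq)
Stoichiometry gives [Sr^2+] = (3/2)[PO4^3-] = 4.065 × 10^-6 M.
Ksp = [Sr^2+]^3[PO4^3-]^2
Ksp = (4.065 x 10^-6)^3 × (2.71 × 10^-6)^2 = 4.93 × 10^-28

4.93e-28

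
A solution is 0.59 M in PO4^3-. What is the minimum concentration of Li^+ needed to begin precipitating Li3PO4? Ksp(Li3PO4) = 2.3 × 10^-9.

Li3PO4(s) <=> 3 Li^+(aq) + PO4^3-(aq)
Ksp = [Li^+]^3[PO4^3-]
Precipitation begins when Q = Ksp. With [PO4^3-] = 0.59 M:
2.3 × 10^-9 = (0.59) × [Li^+]^3
[Li^+] = (2.3 × 10^-9 / 5.9 × 10^-1)^(1/3) = 1.6 × 10^-3 M

1.6 × 10^-3 M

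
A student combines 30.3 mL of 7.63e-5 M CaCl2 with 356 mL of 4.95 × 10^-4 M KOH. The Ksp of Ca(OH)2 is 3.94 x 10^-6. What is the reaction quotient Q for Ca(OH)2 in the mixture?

Q ≈ 1.25 × 10^-12

Total volume = 30.3 + 356 = 386.3 mL.
[Ca^2+] = 7.63 × 10^-5 × (30.3/386.3) = 5.985 x 10^-6 M
[OH^-] = 4.95 x 10^-4 × (356/386.3) = 4.562 x 10^-4 M
Ca(OH)2(s) <=> Ca^2+ + 2 OH^-, so Q = [Ca^2+][OH^-]^2
Q = (5.985 × 10^-6)(4.562 x 10^-4)^2 = 1.25 × 10^-12
Q < Ksp, so no precipitate of Ca(OH)2 forms.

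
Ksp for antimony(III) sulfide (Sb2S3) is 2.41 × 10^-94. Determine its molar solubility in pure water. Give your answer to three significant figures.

s = 7.41 x 10^-20 M

Sb2S3(s) ⇌ 2 Sb^3+ + 3 S^2-
Ksp = [Sb^3+]^2[S^2-]^3
If s mol/L of Sb2S3 dissolves, [Sb^3+] = 2s and [S^2-] = 3s.
So Ksp = (2s)^2 × (3s)^3 = 108s^5
s^5 = 2.41 × 10^-94 / 108, so s = 7.41 × 10^-20 M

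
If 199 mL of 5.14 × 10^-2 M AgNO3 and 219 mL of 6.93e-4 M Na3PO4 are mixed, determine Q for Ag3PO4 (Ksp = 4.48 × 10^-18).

Q = 5.32 × 10^-9

Total volume = 199 + 219 = 418 mL.
[Ag^+] = 5.14 × 10^-2 × (199/418) = 2.447 x 10^-2 M
[PO4^3-] = 6.93 × 10^-4 × (219/418) = 3.631 × 10^-4 M
Ag3PO4(s) ⇌ 3 Ag^+(aq) + PO4^3-(aq), so Q = [Ag^+]^3[PO4^3-]
Q = (2.447 x 10^-2)^3(3.631 × 10^-4) = 5.32 x 10^-9
Q > Ksp, so Ag3PO4 will precipitate.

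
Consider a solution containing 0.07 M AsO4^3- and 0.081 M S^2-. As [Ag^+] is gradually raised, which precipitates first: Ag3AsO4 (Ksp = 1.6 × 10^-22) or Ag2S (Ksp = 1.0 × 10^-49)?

Each salt begins to precipitate when Q = Ksp, i.e. when [Ag^+] reaches its threshold.
For Ag3AsO4: 1.6 × 10^-22 = 0.07 × [Ag^+]^3  ⇒  [Ag^+] = 1.3 x 10^-7 M.
For Ag2S: 1.0 × 10^-49 = 0.081 × [Ag^+]^2  ⇒  [Ag^+] = 1.1 × 10^-24 M.
The salt with the lower threshold [Ag^+] precipitates first: Ag2S.

Ag2S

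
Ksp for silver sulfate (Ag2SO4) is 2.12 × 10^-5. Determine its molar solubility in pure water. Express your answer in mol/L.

s = 0.0174 M

Ag2SO4(s) ⇌ 2 Ag^+(aq) + SO4^2-(aq)
Ksp = [Ag^+]^2[SO4^2-]
If s mol/L of Ag2SO4 dissolves, [Ag^+] = 2s and [SO4^2-] = s.
Substituting: Ksp = (2s)^2s = 4s^3
s = (2.12 × 10^-5 / 4)^(1/3) = 1.74 x 10^-2 M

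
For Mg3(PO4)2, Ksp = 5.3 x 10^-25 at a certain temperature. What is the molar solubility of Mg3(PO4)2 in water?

Mg3(PO4)2(s) <=> 3 Mg^2+(aq) + 2 PO4^3-(aq)
Ksp = [Mg^2+]^3[PO4^3-]^2
If s mol/L of Mg3(PO4)2 dissolves, [Mg^2+] = 3s and [PO4^3-] = 2s.
Substituting: Ksp = (3s)^3(2s)^2 = 108s^5
Solving, s = (5.3 x 10^-25/108)^(1/5) = 5.5 × 10^-6 M

s ≈ 5.5 × 10^-6 M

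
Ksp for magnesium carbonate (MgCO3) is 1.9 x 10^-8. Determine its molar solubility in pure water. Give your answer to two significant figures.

1.4 × 10^-4 M

MgCO3(s) <=> Mg^2+ + CO3^2-
Ksp = [Mg^2+][CO3^2-]
For each mole of MgCO3 that dissolves: [Mg^2+] = s, [CO3^2-] = s.
Ksp = s × s = s^2
s = √(1.9 x 10^-8) = 1.4 x 10^-4 M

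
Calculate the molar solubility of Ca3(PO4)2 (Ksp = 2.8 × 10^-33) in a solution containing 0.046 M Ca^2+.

s = 2.7 × 10^-15 M

Ca3(PO4)2(s) ⇌ 3 Ca^2+(aq) + 2 PO4^3-(aq)
Ksp = [Ca^2+]^3[PO4^3-]^2
If s mol/L dissolves here, [Ca^2+] = 0.046 + 3s ≈ 0.046, [PO4^3-] = 2s (since the Ca^2+ already present dominates).
Ksp ≈ (0.046)^3 × (2s)^2
s = 2.7 × 10^-15 M
Check: 3s = 8.0 × 10^-15 ≪ 0.046, so the approximation is valid.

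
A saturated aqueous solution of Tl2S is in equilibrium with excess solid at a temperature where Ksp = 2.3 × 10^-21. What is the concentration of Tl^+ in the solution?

[Tl^+] ≈ 1.7e-7 M

Tl2S(s) ⇌ 2 Tl^+(aq) + S^2-(aq)
Ksp = [Tl^+]^2[S^2-]
With molar solubility s: [Tl^+] = 2s, [S^2-] = s.
Ksp = (2s)^2s = 4s^3
Solving, s = (2.3 × 10^-21/4)^(1/3) = 8.32 × 10^-8 M
[Tl^+] = 2s = 1.7 × 10^-7 M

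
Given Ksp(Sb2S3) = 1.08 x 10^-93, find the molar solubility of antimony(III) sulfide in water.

s = 1.00 × 10^-19 M

Sb2S3(s) <=> 2 Sb^3+(aq) + 3 S^2-(aq)
Ksp = [Sb^3+]^2[S^2-]^3
With molar solubility s: [Sb^3+] = 2s, [S^2-] = 3s.
Ksp = (2s)^2(3s)^3 = 108s^5
s^5 = 1.08 x 10^-93 / 108, so s = 1.00 × 10^-19 M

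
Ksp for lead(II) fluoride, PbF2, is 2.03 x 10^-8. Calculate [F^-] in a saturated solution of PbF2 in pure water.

3.44 x 10^-3 M

PbF2(s) <=> Pb^2+(aq) + 2 F^-(aq)
Ksp = [Pb^2+][F^-]^2
For each mole of PbF2 that dissolves: [Pb^2+] = s, [F^-] = 2s.
Ksp = s(2s)^2 = 4s^3
s^3 = 2.03 x 10^-8 / 4, so s = 1.718 × 10^-3 M
[F^-] = 2s = 3.44 × 10^-3 M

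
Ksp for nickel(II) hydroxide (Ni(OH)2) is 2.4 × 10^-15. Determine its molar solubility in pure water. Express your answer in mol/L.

Ni(OH)2(s) ⇌ Ni^2+ + 2 OH^-
Ksp = [Ni^2+][OH^-]^2
With molar solubility s: [Ni^2+] = s, [OH^-] = 2s.
Ksp = s(2s)^2 = 4s^3
Solving, s = (2.4 × 10^-15/4)^(1/3) = 8.4 × 10^-6 M

8.4 × 10^-6 M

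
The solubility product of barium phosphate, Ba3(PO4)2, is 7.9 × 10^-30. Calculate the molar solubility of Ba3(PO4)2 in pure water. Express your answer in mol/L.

Ba3(PO4)2(s) ⇌ 3 Ba^2+(aq) + 2 PO4^3-(aq)
Ksp = [Ba^2+]^3[PO4^3-]^2
With molar solubility s: [Ba^2+] = 3s, [PO4^3-] = 2s.
Substituting: Ksp = (3s)^3(2s)^2 = 108s^5
s = (7.9 × 10^-30 / 108)^(1/5) = 5.9 × 10^-7 M

s ≈ 5.9e-7 M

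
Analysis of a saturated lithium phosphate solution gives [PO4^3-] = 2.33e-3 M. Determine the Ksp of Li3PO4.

Li3PO4(s) <=> 3 Li^+(aq) + PO4^3-(aq)
Stoichiometry gives [Li^+] = (3/1)[PO4^3-] = 6.990 × 10^-3 M.
Ksp = [Li^+]^3[PO4^3-]
Ksp = (6.990 × 10^-3)^3 × 2.33 × 10^-3 = 7.96 x 10^-10

Ksp = 7.96 × 10^-10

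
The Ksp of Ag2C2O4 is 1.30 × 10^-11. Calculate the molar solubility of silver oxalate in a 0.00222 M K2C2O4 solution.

Ag2C2O4(s) <=> 2 Ag^+(aq) + C2O4^2-(aq)
Ksp = [Ag^+]^2[C2O4^2-]
Let s be the molar solubility in this solution. [Ag^+] = 2s, [C2O4^2-] = 0.00222 + s ≈ 0.00222 (Ksp is small, so little additional dissolves).
Ksp ≈ (2s)^2 × 0.00222
s = 3.83 x 10^-5 M
Check: s = 3.8 × 10^-5 ≪ 0.00222, so the approximation is valid.

s ≈ 3.83e-5 M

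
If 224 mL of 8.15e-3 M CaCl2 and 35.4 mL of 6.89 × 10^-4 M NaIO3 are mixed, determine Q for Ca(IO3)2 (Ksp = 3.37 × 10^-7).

Total volume = 224 + 35.4 = 259.4 mL.
[Ca^2+] = 8.15 × 10^-3 × (224/259.4) = 7.038 × 10^-3 M
[IO3^-] = 6.89 × 10^-4 × (35.4/259.4) = 9.403 × 10^-5 M
Ca(IO3)2(s) ⇌ Ca^2+(aq) + 2 IO3^-(aq), so Q = [Ca^2+][IO3^-]^2
Q = (7.038 x 10^-3)(9.403 × 10^-5)^2 = 6.22 × 10^-11
Q < Ksp, so no precipitate of Ca(IO3)2 forms.

6.22 x 10^-11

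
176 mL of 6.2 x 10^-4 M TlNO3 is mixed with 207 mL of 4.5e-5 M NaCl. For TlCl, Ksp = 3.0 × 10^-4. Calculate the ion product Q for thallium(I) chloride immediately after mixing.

Total volume = 176 + 207 = 383 mL.
[Tl^+] = 6.2 × 10^-4 × (176/383) = 2.85 x 10^-4 M
[Cl^-] = 4.5 × 10^-5 × (207/383) = 2.43 × 10^-5 M
TlCl(s) ⇌ Tl^+ + Cl^-, so Q = [Tl^+][Cl^-]
Q = (2.85 × 10^-4)(2.43 x 10^-5) = 6.9 × 10^-9
Q < Ksp, so no precipitate of TlCl forms.

6.9 x 10^-9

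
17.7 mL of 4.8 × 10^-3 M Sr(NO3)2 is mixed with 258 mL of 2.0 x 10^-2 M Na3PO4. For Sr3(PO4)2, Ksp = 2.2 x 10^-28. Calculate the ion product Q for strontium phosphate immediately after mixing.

Q ≈ 1.0 x 10^-14

Total volume = 17.7 + 258 = 275.7 mL.
[Sr^2+] = 4.8 × 10^-3 × (17.7/275.7) = 3.08 × 10^-4 M
[PO4^3-] = 2.0 × 10^-2 × (258/275.7) = 1.87 × 10^-2 M
Sr3(PO4)2(s) ⇌ 3 Sr^2+(aq) + 2 PO4^3-(aq), so Q = [Sr^2+]^3[PO4^3-]^2
Q = (3.08 × 10^-4)^3(1.87 × 10^-2)^2 = 1.0 × 10^-14
Q > Ksp, so Sr3(PO4)2 will precipitate.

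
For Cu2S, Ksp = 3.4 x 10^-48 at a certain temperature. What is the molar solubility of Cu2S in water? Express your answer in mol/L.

s ≈ 9.5 x 10^-17 M

Cu2S(s) ⇌ 2 Cu^+ + S^2-
Ksp = [Cu^+]^2[S^2-]
Let s = molar solubility. Then [Cu^+] = 2s and [S^2-] = s.
Substituting: Ksp = (2s)^2s = 4s^3
s = (3.4 x 10^-48 / 4)^(1/3) = 9.5 × 10^-17 M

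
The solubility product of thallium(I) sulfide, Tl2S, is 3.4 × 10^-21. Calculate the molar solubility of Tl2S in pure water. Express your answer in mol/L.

s = 9.5e-8 M

Tl2S(s) ⇌ 2 Tl^+ + S^2-
Ksp = [Tl^+]^2[S^2-]
With molar solubility s: [Tl^+] = 2s, [S^2-] = s.
So Ksp = (2s)^2 × s = 4s^3
s^3 = 3.4 × 10^-21 / 4, so s = 9.5 × 10^-8 M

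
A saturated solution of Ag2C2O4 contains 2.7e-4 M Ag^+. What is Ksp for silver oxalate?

Ag2C2O4(s) ⇌ 2 Ag^+ + C2O4^2-
Stoichiometry gives [C2O4^2-] = (1/2)[Ag^+] = 1.35 × 10^-4 M.
Ksp = [Ag^+]^2[C2O4^2-]
Ksp = (2.7 × 10^-4)^2 × 1.35 × 10^-4 = 9.8 x 10^-12

Ksp ≈ 9.8e-12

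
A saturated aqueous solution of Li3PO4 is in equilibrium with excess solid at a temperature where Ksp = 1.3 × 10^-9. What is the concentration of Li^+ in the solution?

7.9 × 10^-3 M

Li3PO4(s) <=> 3 Li^+ + PO4^3-
Ksp = [Li^+]^3[PO4^3-]
For each mole of Li3PO4 that dissolves: [Li^+] = 3s, [PO4^3-] = s.
Substituting: Ksp = (3s)^3s = 27s^4
s = (1.3 × 10^-9 / 27)^(1/4) = 2.63 × 10^-3 M
[Li^+] = 3s = 7.9 × 10^-3 M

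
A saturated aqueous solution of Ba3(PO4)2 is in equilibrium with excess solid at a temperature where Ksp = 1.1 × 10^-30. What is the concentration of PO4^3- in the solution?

[PO4^3-] ≈ 8.0e-7 M

Ba3(PO4)2(s) ⇌ 3 Ba^2+(aq) + 2 PO4^3-(aq)
Ksp = [Ba^2+]^3[PO4^3-]^2
Let s = molar solubility. Then [Ba^2+] = 3s and [PO4^3-] = 2s.
Ksp = (3s)^3(2s)^2 = 108s^5
s^5 = 1.1 × 10^-30 / 108, so s = 4.00 x 10^-7 M
[PO4^3-] = 2s = 8.0 x 10^-7 M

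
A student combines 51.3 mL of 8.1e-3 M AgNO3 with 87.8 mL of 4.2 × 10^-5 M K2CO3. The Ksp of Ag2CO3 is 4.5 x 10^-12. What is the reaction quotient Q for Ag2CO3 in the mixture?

Total volume = 51.3 + 87.8 = 139.1 mL.
[Ag^+] = 8.1 x 10^-3 × (51.3/139.1) = 2.99 x 10^-3 M
[CO3^2-] = 4.2 x 10^-5 × (87.8/139.1) = 2.65 x 10^-5 M
Ag2CO3(s) <=> 2 Ag^+ + CO3^2-, so Q = [Ag^+]^2[CO3^2-]
Q = (2.99 × 10^-3)^2(2.65 × 10^-5) = 2.4 × 10^-10
Q > Ksp, so Ag2CO3 will precipitate.

2.4e-10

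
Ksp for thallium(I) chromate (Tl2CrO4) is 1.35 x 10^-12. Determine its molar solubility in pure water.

Tl2CrO4(s) ⇌ 2 Tl^+ + CrO4^2-
Ksp = [Tl^+]^2[CrO4^2-]
With molar solubility s: [Tl^+] = 2s, [CrO4^2-] = s.
Substituting: Ksp = (2s)^2s = 4s^3
s^3 = 1.35 x 10^-12 / 4, so s = 6.96 x 10^-5 M

s = 6.96 x 10^-5 M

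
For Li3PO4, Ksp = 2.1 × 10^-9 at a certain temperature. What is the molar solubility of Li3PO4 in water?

3.0 x 10^-3 M

Li3PO4(s) <=> 3 Li^+(aq) + PO4^3-(aq)
Ksp = [Li^+]^3[PO4^3-]
Let s = molar solubility. Then [Li^+] = 3s and [PO4^3-] = s.
Substituting: Ksp = (3s)^3s = 27s^4
s^4 = 2.1 × 10^-9 / 27, so s = 3.0 × 10^-3 M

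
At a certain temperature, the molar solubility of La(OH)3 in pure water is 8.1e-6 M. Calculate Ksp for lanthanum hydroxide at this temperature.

1.2 × 10^-19

La(OH)3(s) <=> La^3+(aq) + 3 OH^-(aq)
If s mol/L of La(OH)3 dissolves, [La^3+] = s and [OH^-] = 3s.
Ksp = [La^3+][OH^-]^3
Ksp = s(3s)^3 = 27s^4
Ksp = 27 × (8.1 x 10^-6)^4 = 1.2 × 10^-19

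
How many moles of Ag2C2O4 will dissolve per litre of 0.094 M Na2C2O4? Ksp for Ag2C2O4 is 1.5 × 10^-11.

s ≈ 6.3e-6 M

Ag2C2O4(s) <=> 2 Ag^+(aq) + C2O4^2-(aq)
Ksp = [Ag^+]^2[C2O4^2-]
If s mol/L dissolves here, [Ag^+] = 2s, [C2O4^2-] = 0.094 + s ≈ 0.094 (common-ion effect: C2O4^2- is already 0.094 M).
Ksp ≈ (2s)^2 × 0.094
s = 6.3 x 10^-6 M
Check: s = 6.3 x 10^-6 ≪ 0.094, so the approximation is valid.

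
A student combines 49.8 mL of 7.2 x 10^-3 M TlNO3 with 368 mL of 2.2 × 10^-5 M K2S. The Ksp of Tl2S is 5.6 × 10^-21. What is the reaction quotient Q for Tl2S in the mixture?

Q = 1.4 × 10^-11

Total volume = 49.8 + 368 = 417.8 mL.
[Tl^+] = 7.2 × 10^-3 × (49.8/417.8) = 8.58 × 10^-4 M
[S^2-] = 2.2 × 10^-5 × (368/417.8) = 1.94 x 10^-5 M
Tl2S(s) <=> 2 Tl^+(aq) + S^2-(aq), so Q = [Tl^+]^2[S^2-]
Q = (8.58 x 10^-4)^2(1.94 × 10^-5) = 1.4 x 10^-11
Q > Ksp, so Tl2S will precipitate.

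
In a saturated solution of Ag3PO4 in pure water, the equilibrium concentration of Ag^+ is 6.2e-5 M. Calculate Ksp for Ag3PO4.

Ag3PO4(s) <=> 3 Ag^+(aq) + PO4^3-(aq)
Stoichiometry gives [PO4^3-] = (1/3)[Ag^+] = 2.07 x 10^-5 M.
Ksp = [Ag^+]^3[PO4^3-]
Ksp = (6.2 × 10^-5)^3 × 2.07 × 10^-5 = 4.9 × 10^-18

Ksp = 4.9e-18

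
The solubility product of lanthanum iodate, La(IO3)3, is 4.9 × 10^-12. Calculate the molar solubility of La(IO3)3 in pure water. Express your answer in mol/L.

s = 6.5 × 10^-4 M

La(IO3)3(s) ⇌ La^3+ + 3 IO3^-
Ksp = [La^3+][IO3^-]^3
With molar solubility s: [La^3+] = s, [IO3^-] = 3s.
So Ksp = s × (3s)^3 = 27s^4
s^4 = 4.9 × 10^-12 / 27, so s = 6.5 x 10^-4 M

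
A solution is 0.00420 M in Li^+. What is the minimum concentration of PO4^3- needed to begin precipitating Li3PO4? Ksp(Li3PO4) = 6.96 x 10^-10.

9.39e-3 M

Li3PO4(s) ⇌ 3 Li^+ + PO4^3-
Ksp = [Li^+]^3[PO4^3-]
Precipitation begins when Q = Ksp. With [Li^+] = 0.00420 M:
6.96 x 10^-10 = (0.00420)^3 × [PO4^3-]
[PO4^3-] = (6.96 x 10^-10 / 7.409 × 10^-8) = 9.39 × 10^-3 M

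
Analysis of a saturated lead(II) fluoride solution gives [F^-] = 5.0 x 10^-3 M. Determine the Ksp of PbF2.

PbF2(s) <=> Pb^2+(aq) + 2 F^-(aq)
Stoichiometry gives [Pb^2+] = (1/2)[F^-] = 2.50 x 10^-3 M.
Ksp = [Pb^2+][F^-]^2
Ksp = 2.50 x 10^-3 × (5.0 × 10^-3)^2 = 6.3 x 10^-8

Ksp = 6.3 × 10^-8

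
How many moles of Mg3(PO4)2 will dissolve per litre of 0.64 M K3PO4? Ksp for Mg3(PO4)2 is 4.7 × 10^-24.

Mg3(PO4)2(s) <=> 3 Mg^2+(aq) + 2 PO4^3-(aq)
Ksp = [Mg^2+]^3[PO4^3-]^2
Let s be the molar solubility in this solution. [Mg^2+] = 3s, [PO4^3-] = 0.64 + 2s ≈ 0.64 (Ksp is small, so little additional dissolves).
Ksp ≈ (3s)^3 × (0.64)^2
s = 7.5 × 10^-9 M
Check: 2s = 1.5 × 10^-8 ≪ 0.64, so the approximation is valid.

s ≈ 7.5e-9 M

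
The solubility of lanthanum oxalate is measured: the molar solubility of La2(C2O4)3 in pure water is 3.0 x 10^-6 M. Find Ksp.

La2(C2O4)3(s) <=> 2 La^3+ + 3 C2O4^2-
For each mole of La2(C2O4)3 that dissolves: [La^3+] = 2s, [C2O4^2-] = 3s.
Ksp = [La^3+]^2[C2O4^2-]^3
So Ksp = (2s)^2 × (3s)^3 = 108s^5
With s = 3.0 × 10^-6: Ksp = 2.6 × 10^-26

2.6 × 10^-26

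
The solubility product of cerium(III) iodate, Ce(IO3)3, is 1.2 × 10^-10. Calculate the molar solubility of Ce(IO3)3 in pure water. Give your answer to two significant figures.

Ce(IO3)3(s) ⇌ Ce^3+(aq) + 3 IO3^-(aq)
Ksp = [Ce^3+][IO3^-]^3
If s mol/L of Ce(IO3)3 dissolves, [Ce^3+] = s and [IO3^-] = 3s.
So Ksp = s × (3s)^3 = 27s^4
Solving, s = (1.2 × 10^-10/27)^(1/4) = 1.5 × 10^-3 M

s = 1.5 × 10^-3 M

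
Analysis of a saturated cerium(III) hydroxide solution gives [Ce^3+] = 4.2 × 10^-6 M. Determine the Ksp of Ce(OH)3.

Ksp ≈ 8.4e-21

Ce(OH)3(s) ⇌ Ce^3+(aq) + 3 OH^-(aq)
Stoichiometry gives [OH^-] = (3/1)[Ce^3+] = 1.26 x 10^-5 M.
Ksp = [Ce^3+][OH^-]^3
Ksp = 4.2 × 10^-6 × (1.26 × 10^-5)^3 = 8.4 × 10^-21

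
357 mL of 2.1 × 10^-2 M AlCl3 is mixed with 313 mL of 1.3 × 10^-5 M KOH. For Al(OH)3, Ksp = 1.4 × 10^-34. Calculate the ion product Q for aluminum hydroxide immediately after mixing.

Q ≈ 2.5 × 10^-18

Total volume = 357 + 313 = 670 mL.
[Al^3+] = 2.1 x 10^-2 × (357/670) = 1.12 × 10^-2 M
[OH^-] = 1.3 × 10^-5 × (313/670) = 6.07 × 10^-6 M
Al(OH)3(s) ⇌ Al^3+ + 3 OH^-, so Q = [Al^3+][OH^-]^3
Q = (1.12 × 10^-2)(6.07 × 10^-6)^3 = 2.5 x 10^-18
Q > Ksp, so Al(OH)3 will precipitate.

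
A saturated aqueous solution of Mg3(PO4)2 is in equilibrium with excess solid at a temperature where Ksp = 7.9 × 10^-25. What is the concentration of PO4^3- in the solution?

Mg3(PO4)2(s) <=> 3 Mg^2+ + 2 PO4^3-
Ksp = [Mg^2+]^3[PO4^3-]^2
If s mol/L of Mg3(PO4)2 dissolves, [Mg^2+] = 3s and [PO4^3-] = 2s.
Substituting: Ksp = (3s)^3(2s)^2 = 108s^5
Solving, s = (7.9 × 10^-25/108)^(1/5) = 5.93 × 10^-6 M
[PO4^3-] = 2s = 1.2 x 10^-5 M

1.2 × 10^-5 M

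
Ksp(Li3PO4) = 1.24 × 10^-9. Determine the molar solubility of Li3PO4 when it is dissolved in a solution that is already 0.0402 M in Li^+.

Li3PO4(s) ⇌ 3 Li^+(aq) + PO4^3-(aq)
Ksp = [Li^+]^3[PO4^3-]
If s mol/L dissolves here, [Li^+] = 0.0402 + 3s ≈ 0.0402, [PO4^3-] = s (Ksp is small, so little additional dissolves).
Ksp ≈ (0.0402)^3 × s
s = 1.91 x 10^-5 M
Check: 3s = 5.7 × 10^-5 ≪ 0.0402, so the approximation is valid.

s ≈ 1.91 × 10^-5 M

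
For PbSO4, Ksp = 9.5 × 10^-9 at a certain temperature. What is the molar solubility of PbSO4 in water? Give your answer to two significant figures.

s = 9.7e-5 M

PbSO4(s) ⇌ Pb^2+(aq) + SO4^2-(aq)
Ksp = [Pb^2+][SO4^2-]
Let s = molar solubility. Then [Pb^2+] = s and [SO4^2-] = s.
Ksp = s × s = s^2
s = (9.5 × 10^-9)^(1/2) = 9.7 x 10^-5 M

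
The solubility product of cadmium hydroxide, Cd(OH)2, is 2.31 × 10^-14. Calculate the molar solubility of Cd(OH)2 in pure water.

1.79 × 10^-5 M

Cd(OH)2(s) ⇌ Cd^2+ + 2 OH^-
Ksp = [Cd^2+][OH^-]^2
For each mole of Cd(OH)2 that dissolves: [Cd^2+] = s, [OH^-] = 2s.
So Ksp = s × (2s)^2 = 4s^3
s^3 = 2.31 × 10^-14 / 4, so s = 1.79 x 10^-5 M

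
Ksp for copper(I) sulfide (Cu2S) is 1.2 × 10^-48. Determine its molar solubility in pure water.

Cu2S(s) <=> 2 Cu^+ + S^2-
Ksp = [Cu^+]^2[S^2-]
With molar solubility s: [Cu^+] = 2s, [S^2-] = s.
Ksp = (2s)^2s = 4s^3
s^3 = 1.2 × 10^-48 / 4, so s = 6.7 × 10^-17 M

s ≈ 6.7 x 10^-17 M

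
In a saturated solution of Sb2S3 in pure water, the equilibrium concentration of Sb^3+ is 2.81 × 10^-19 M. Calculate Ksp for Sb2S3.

Sb2S3(s) <=> 2 Sb^3+ + 3 S^2-
Stoichiometry gives [S^2-] = (3/2)[Sb^3+] = 4.215 × 10^-19 M.
Ksp = [Sb^3+]^2[S^2-]^3
Ksp = (2.81 x 10^-19)^2 × (4.215 x 10^-19)^3 = 5.91 × 10^-93

Ksp = 5.91 x 10^-93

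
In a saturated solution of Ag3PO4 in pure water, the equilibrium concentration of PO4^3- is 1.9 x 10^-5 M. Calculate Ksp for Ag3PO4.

Ag3PO4(s) ⇌ 3 Ag^+(aq) + PO4^3-(aq)
Stoichiometry gives [Ag^+] = (3/1)[PO4^3-] = 5.70 × 10^-5 M.
Ksp = [Ag^+]^3[PO4^3-]
Ksp = (5.70 × 10^-5)^3 × 1.9 x 10^-5 = 3.5 × 10^-18

3.5 x 10^-18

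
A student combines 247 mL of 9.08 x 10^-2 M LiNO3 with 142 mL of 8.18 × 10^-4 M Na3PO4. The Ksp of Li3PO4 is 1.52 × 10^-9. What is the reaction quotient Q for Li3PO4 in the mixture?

5.72e-8

Total volume = 247 + 142 = 389 mL.
[Li^+] = 9.08 × 10^-2 × (247/389) = 5.765 × 10^-2 M
[PO4^3-] = 8.18 × 10^-4 × (142/389) = 2.986 × 10^-4 M
Li3PO4(s) ⇌ 3 Li^+ + PO4^3-, so Q = [Li^+]^3[PO4^3-]
Q = (5.765 × 10^-2)^3(2.986 x 10^-4) = 5.72 × 10^-8
Q > Ksp, so Li3PO4 will precipitate.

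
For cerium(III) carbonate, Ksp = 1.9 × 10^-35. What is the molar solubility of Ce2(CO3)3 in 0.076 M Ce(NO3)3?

s = 5.0 × 10^-12 M

Ce2(CO3)3(s) <=> 2 Ce^3+(aq) + 3 CO3^2-(aq)
Ksp = [Ce^3+]^2[CO3^2-]^3
If s mol/L dissolves here, [Ce^3+] = 0.076 + 2s ≈ 0.076, [CO3^2-] = 3s (since Ce^3+ from Ce(NO3)3 dominates).
Ksp ≈ (0.076)^2 × (3s)^3
s = 5.0 x 10^-12 M
Check: 2s = 9.9 x 10^-12 ≪ 0.076, so the approximation is valid.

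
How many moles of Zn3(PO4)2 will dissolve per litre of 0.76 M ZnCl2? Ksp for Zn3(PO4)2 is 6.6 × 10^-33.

s = 6.1e-17 M

Zn3(PO4)2(s) <=> 3 Zn^2+ + 2 PO4^3-
Ksp = [Zn^2+]^3[PO4^3-]^2
Let s be the molar solubility in this solution. [Zn^2+] = 0.76 + 3s ≈ 0.76, [PO4^3-] = 2s (common-ion effect: Zn^2+ is already 0.76 M).
Ksp ≈ (0.76)^3 × (2s)^2
s = 6.1 x 10^-17 M
Check: 3s = 1.8 × 10^-16 ≪ 0.76, so the approximation is valid.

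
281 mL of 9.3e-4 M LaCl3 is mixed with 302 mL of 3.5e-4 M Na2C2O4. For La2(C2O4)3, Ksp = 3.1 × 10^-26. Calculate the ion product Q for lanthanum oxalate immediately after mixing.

Q = 1.2 × 10^-18

Total volume = 281 + 302 = 583 mL.
[La^3+] = 9.3 x 10^-4 × (281/583) = 4.48 x 10^-4 M
[C2O4^2-] = 3.5 x 10^-4 × (302/583) = 1.81 × 10^-4 M
La2(C2O4)3(s) ⇌ 2 La^3+ + 3 C2O4^2-, so Q = [La^3+]^2[C2O4^2-]^3
Q = (4.48 x 10^-4)^2(1.81 × 10^-4)^3 = 1.2 x 10^-18
Q > Ksp, so La2(C2O4)3 will precipitate.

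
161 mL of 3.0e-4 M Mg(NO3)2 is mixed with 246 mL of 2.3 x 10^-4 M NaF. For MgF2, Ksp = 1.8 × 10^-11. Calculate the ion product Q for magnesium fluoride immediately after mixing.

Q = 2.3 x 10^-12

Total volume = 161 + 246 = 407 mL.
[Mg^2+] = 3.0 x 10^-4 × (161/407) = 1.19 × 10^-4 M
[F^-] = 2.3 × 10^-4 × (246/407) = 1.39 × 10^-4 M
MgF2(s) ⇌ Mg^2+ + 2 F^-, so Q = [Mg^2+][F^-]^2
Q = (1.19 x 10^-4)(1.39 × 10^-4)^2 = 2.3 × 10^-12
Q < Ksp, so no precipitate of MgF2 forms.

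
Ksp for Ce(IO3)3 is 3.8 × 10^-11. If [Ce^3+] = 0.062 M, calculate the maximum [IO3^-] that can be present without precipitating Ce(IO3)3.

8.5e-4 M

Ce(IO3)3(s) ⇌ Ce^3+ + 3 IO3^-
Ksp = [Ce^3+][IO3^-]^3
Precipitation begins when Q = Ksp. With [Ce^3+] = 0.062 M:
3.8 × 10^-11 = (0.062) × [IO3^-]^3
[IO3^-] = (3.8 × 10^-11 / 6.2 x 10^-2)^(1/3) = 8.5 x 10^-4 M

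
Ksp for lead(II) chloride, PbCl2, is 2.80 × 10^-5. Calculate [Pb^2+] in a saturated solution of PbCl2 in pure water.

[Pb^2+] = 1.91 × 10^-2 M

PbCl2(s) ⇌ Pb^2+ + 2 Cl^-
Ksp = [Pb^2+][Cl^-]^2
With molar solubility s: [Pb^2+] = s, [Cl^-] = 2s.
Ksp = s(2s)^2 = 4s^3
s = (2.80 × 10^-5 / 4)^(1/3) = 1.913 × 10^-2 M
[Pb^2+] = s = 1.91 × 10^-2 M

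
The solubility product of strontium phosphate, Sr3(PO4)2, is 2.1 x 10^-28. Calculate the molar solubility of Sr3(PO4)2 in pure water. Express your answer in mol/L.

Sr3(PO4)2(s) ⇌ 3 Sr^2+ + 2 PO4^3-
Ksp = [Sr^2+]^3[PO4^3-]^2
With molar solubility s: [Sr^2+] = 3s, [PO4^3-] = 2s.
Ksp = (3s)^3(2s)^2 = 108s^5
s = (2.1 x 10^-28 / 108)^(1/5) = 1.1 × 10^-6 M

s ≈ 1.1e-6 M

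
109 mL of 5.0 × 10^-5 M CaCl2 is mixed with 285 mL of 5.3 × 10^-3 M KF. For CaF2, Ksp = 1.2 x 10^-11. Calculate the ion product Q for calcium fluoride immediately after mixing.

Total volume = 109 + 285 = 394 mL.
[Ca^2+] = 5.0 x 10^-5 × (109/394) = 1.38 × 10^-5 M
[F^-] = 5.3 x 10^-3 × (285/394) = 3.83 x 10^-3 M
CaF2(s) ⇌ Ca^2+(aq) + 2 F^-(aq), so Q = [Ca^2+][F^-]^2
Q = (1.38 × 10^-5)(3.83 × 10^-3)^2 = 2.0 x 10^-10
Q > Ksp, so CaF2 will precipitate.

Q ≈ 2.0 × 10^-10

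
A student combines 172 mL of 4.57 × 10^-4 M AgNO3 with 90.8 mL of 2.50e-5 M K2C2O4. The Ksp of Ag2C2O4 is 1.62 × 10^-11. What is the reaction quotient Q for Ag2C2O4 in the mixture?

Total volume = 172 + 90.8 = 262.8 mL.
[Ag^+] = 4.57 × 10^-4 × (172/262.8) = 2.991 x 10^-4 M
[C2O4^2-] = 2.50 × 10^-5 × (90.8/262.8) = 8.638 × 10^-6 M
Ag2C2O4(s) ⇌ 2 Ag^+(aq) + C2O4^2-(aq), so Q = [Ag^+]^2[C2O4^2-]
Q = (2.991 × 10^-4)^2(8.638 × 10^-6) = 7.73 x 10^-13
Q < Ksp, so no precipitate of Ag2C2O4 forms.

7.73e-13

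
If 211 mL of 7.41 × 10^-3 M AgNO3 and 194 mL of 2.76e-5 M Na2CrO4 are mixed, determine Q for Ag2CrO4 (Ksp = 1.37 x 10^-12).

1.97e-10

Total volume = 211 + 194 = 405 mL.
[Ag^+] = 7.41 x 10^-3 × (211/405) = 3.861 x 10^-3 M
[CrO4^2-] = 2.76 × 10^-5 × (194/405) = 1.322 × 10^-5 M
Ag2CrO4(s) <=> 2 Ag^+(aq) + CrO4^2-(aq), so Q = [Ag^+]^2[CrO4^2-]
Q = (3.861 × 10^-3)^2(1.322 x 10^-5) = 1.97 × 10^-10
Q > Ksp, so Ag2CrO4 will precipitate.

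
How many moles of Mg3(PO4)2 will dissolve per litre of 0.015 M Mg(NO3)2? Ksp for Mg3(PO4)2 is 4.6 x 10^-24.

s ≈ 5.8 × 10^-10 M

Mg3(PO4)2(s) ⇌ 3 Mg^2+(aq) + 2 PO4^3-(aq)
Ksp = [Mg^2+]^3[PO4^3-]^2
If s mol/L dissolves here, [Mg^2+] = 0.015 + 3s ≈ 0.015, [PO4^3-] = 2s (since Mg^2+ from Mg(NO3)2 dominates).
Ksp ≈ (0.015)^3 × (2s)^2
s = 5.8 × 10^-10 M
Check: 3s = 1.8 x 10^-9 ≪ 0.015, so the approximation is valid.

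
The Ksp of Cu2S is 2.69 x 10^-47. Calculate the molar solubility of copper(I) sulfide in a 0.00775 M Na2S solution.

Cu2S(s) ⇌ 2 Cu^+(aq) + S^2-(aq)
Ksp = [Cu^+]^2[S^2-]
Let s be the molar solubility in this solution. [Cu^+] = 2s, [S^2-] = 0.00775 + s ≈ 0.00775 (since S^2- from Na2S dominates).
Ksp ≈ (2s)^2 × 0.00775
s = 2.95 x 10^-23 M
Check: s = 2.9 x 10^-23 ≪ 0.00775, so the approximation is valid.

s = 2.95e-23 M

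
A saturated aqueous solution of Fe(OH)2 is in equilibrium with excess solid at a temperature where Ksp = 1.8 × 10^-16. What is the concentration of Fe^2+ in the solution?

[Fe^2+] = 3.6e-6 M

Fe(OH)2(s) ⇌ Fe^2+ + 2 OH^-
Ksp = [Fe^2+][OH^-]^2
Let s = molar solubility. Then [Fe^2+] = s and [OH^-] = 2s.
Substituting: Ksp = s(2s)^2 = 4s^3
Solving, s = (1.8 × 10^-16/4)^(1/3) = 3.56 x 10^-6 M
[Fe^2+] = s = 3.6 x 10^-6 M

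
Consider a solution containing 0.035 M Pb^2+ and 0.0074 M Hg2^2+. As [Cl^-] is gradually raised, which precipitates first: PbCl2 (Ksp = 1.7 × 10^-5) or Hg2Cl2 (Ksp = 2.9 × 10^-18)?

Each salt begins to precipitate when Q = Ksp, i.e. when [Cl^-] reaches its threshold.
For PbCl2: 1.7 × 10^-5 = 0.035 × [Cl^-]^2  ⇒  [Cl^-] = 2.2 × 10^-2 M.
For Hg2Cl2: 2.9 × 10^-18 = 0.0074 × [Cl^-]^2  ⇒  [Cl^-] = 2.0 × 10^-8 M.
The salt with the lower threshold [Cl^-] precipitates first: Hg2Cl2.

Hg2Cl2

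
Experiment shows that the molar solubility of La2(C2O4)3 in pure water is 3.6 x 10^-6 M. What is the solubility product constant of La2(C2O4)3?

La2(C2O4)3(s) ⇌ 2 La^3+ + 3 C2O4^2-
If s mol/L of La2(C2O4)3 dissolves, [La^3+] = 2s and [C2O4^2-] = 3s.
Ksp = [La^3+]^2[C2O4^2-]^3
Substituting: Ksp = (2s)^2(3s)^3 = 108s^5
With s = 3.6 × 10^-6: Ksp = 6.5 × 10^-26

Ksp ≈ 6.5e-26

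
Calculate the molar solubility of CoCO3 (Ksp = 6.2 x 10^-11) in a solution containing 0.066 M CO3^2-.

9.4e-10 M

CoCO3(s) ⇌ Co^2+ + CO3^2-
Ksp = [Co^2+][CO3^2-]
If s mol/L dissolves here, [Co^2+] = s, [CO3^2-] = 0.066 + s ≈ 0.066 (Ksp is small, so little additional dissolves).
Ksp ≈ s × 0.066
s = 9.4 x 10^-10 M
Check: s = 9.4 × 10^-10 ≪ 0.066, so the approximation is valid.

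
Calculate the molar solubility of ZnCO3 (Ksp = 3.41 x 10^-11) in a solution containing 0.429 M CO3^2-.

s = 7.95e-11 M

ZnCO3(s) ⇌ Zn^2+ + CO3^2-
Ksp = [Zn^2+][CO3^2-]
Let s be the molar solubility in this solution. [Zn^2+] = s, [CO3^2-] = 0.429 + s ≈ 0.429 (Ksp is small, so little additional dissolves).
Ksp ≈ s × 0.429
s = 7.95 × 10^-11 M
Check: s = 7.9 × 10^-11 ≪ 0.429, so the approximation is valid.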